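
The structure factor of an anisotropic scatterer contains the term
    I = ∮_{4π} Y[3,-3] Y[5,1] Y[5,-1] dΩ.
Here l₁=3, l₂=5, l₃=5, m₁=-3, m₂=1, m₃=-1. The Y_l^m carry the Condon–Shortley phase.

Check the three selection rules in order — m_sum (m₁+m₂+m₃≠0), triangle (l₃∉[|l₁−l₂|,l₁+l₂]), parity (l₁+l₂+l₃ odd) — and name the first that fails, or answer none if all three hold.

azimuthal sum: -3 + 1 − 1 = -3  ✗
2 ≤ 5 ≤ 8 (triangle on l)
L = 3 + 5 + 5 = 13 (odd)

m_sum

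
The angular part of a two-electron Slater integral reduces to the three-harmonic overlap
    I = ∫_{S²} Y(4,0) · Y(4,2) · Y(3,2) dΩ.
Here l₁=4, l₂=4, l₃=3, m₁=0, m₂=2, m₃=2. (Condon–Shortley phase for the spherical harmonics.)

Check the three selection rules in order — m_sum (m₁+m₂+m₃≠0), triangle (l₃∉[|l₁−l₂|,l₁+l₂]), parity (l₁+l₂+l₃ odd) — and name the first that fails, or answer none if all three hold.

m_sum

Σmᵢ = 4  ✗
l₃∈[|l₁−l₂|,l₁+l₂]=[0,8], have l₃=3
Σlᵢ = 11 ⇒ odd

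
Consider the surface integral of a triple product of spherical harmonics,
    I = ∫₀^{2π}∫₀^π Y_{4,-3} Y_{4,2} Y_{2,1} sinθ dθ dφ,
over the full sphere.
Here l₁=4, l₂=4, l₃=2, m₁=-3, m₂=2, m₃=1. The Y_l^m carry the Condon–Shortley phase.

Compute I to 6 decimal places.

-0.187702

Checks pass: Σm=0; 10 even; l₃=2∈[0,8].
(2·4+1)(2·4+1)(2·2+1) = 405
Δ: 6! 2! 2! / 11! → 1/13860
sum: t=2:+1/192 t=3:−1/36 t=4:+1/192 = -5/288
3j²(4 4 2; 0 0 0) = Δ·Π!·Σ² = 20/693  (sign -1)
sum: t=5:−1/240 t=6:+1/1440 = -1/288
3j²(4 4 2; -3 2 1) = Δ·Π!·Σ² = 5/132  (sign +1)
combine: 4πI² = 405·20/693·5/132 = 375/847
take √, sign -1: I = -0.18770204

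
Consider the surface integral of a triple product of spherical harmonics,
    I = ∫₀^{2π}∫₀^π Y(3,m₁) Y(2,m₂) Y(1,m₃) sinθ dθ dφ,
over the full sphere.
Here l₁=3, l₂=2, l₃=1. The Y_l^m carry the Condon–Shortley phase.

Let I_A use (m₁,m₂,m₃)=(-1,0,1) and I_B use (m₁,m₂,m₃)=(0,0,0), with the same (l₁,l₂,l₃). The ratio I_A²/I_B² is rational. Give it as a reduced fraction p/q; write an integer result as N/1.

l's match ⇒ only the (l;m) 3-j factors differ between A and B.
A: triangle coeff Δ(3,2,1) = 1/105; Σ_t [2,2]: t=2:+1/8 = 1/8; (3j)²=2/35 [(3 2 1; -1 0 1)], sign=+1
B: triangle coeff Δ(3,2,1) = 1/105; Σ_t [2,2]: t=2:+1/4 = 1/4; (3j)²=3/35 [(3 2 1; 0 0 0)], sign=-1
I_A²/I_B² = (2/35)/(3/35) = 2/3

2/3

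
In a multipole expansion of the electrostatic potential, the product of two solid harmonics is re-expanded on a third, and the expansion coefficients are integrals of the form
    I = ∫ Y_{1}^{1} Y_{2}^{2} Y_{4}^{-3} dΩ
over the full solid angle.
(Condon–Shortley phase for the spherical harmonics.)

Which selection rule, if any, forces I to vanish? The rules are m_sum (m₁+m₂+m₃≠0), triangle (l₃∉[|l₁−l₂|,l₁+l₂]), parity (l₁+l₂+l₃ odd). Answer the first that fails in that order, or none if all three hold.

triangle

m₁+m₂+m₃ = 1 + 2 − 3 = 0  ✓
triangle: |1−2|=1 ≤ l₃=4 ≤ 1+2=3  ✗
parity: l₁+l₂+l₃ = 7 is odd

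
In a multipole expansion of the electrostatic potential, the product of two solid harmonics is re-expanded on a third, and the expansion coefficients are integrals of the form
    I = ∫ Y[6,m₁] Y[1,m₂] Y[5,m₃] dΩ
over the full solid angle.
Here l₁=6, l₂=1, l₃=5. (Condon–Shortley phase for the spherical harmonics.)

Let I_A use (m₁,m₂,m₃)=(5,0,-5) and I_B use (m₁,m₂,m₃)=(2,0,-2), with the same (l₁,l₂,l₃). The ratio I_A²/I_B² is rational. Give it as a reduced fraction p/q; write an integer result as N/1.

11/32

Shared (l₁,l₂,l₃)=(6,1,5): N and (l;000)² cancel in I_A²/I_B².
A: Δ = 2!·10!·0!/13! = 1/858; Racah Σ t=1..1: t=1:−1/3628800 = -1/3628800; ⇒ 3j(6 1 5; 5 0 -5)² = 1/78, sgn -1
B: Δ = 2!·10!·0!/13! = 1/858; Racah Σ t=1..1: t=1:−1/30240 = -1/30240; ⇒ 3j(6 1 5; 2 0 -2)² = 16/429, sgn +1
I_A²/I_B² = (1/78)/(16/429) = 11/32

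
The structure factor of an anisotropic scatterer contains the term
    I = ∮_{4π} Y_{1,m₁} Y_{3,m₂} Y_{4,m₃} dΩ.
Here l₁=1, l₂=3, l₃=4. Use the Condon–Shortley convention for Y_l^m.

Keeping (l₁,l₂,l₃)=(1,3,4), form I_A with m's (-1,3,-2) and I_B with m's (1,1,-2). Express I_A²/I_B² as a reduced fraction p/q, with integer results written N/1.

Same 1,3,4: normalisation and zero-m 3j drop out of the ratio.
A: Δ: 0! 2! 6! / 9! → 1/252; sum: t=0:+1/1440 = 1/1440; 3j²(1 3 4; -1 3 -2) = Δ·Π!·Σ² = 1/252  (sign +1)
B: Δ: 0! 2! 6! / 9! → 1/252; sum: t=0:+1/96 = 1/96; 3j²(1 3 4; 1 1 -2) = Δ·Π!·Σ² = 5/84  (sign +1)
I_A²/I_B² = (1/252)/(5/84) = 1/15

1/15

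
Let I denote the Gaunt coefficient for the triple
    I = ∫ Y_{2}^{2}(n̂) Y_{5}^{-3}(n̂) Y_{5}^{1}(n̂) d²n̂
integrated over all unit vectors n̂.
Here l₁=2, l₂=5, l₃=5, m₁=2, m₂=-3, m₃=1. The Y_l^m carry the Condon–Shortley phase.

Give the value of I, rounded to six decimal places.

Rules hold: Σm=0, L=12 even, 3≤5≤7.
N = 5·11·11 = 605
Δ = 2!·2!·8!/13! = 1/38610
Racah Σ t=0..2: t=0:+1/2880 t=1:−1/576 t=2:+1/2880 = -1/960
⇒ 3j(2 5 5; 0 0 0)² = 10/429, sgn +1
Racah Σ t=0..0: t=0:+1/5760 = 1/5760
⇒ 3j(2 5 5; 2 -3 1)² = 56/2145, sgn +1
4πI² = N·(3j₀)²·(3jₘ)² = 560/1521
I = +1·√(0.368179/4π) = 0.17116875

0.171169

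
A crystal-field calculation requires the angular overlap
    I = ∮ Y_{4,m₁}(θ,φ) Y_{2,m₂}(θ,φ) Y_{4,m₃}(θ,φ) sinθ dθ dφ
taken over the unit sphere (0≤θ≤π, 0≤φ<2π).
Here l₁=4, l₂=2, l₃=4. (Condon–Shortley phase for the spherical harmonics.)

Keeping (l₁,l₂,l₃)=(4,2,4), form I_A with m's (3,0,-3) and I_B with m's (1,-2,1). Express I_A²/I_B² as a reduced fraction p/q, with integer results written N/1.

49/600

Same 4,2,4: normalisation and zero-m 3j drop out of the ratio.
A: Δ: 2! 6! 2! / 11! → 1/13860; sum: t=0:+1/480 t=1:−1/720 = 1/1440; 3j²(4 2 4; 3 0 -3) = Δ·Π!·Σ² = 7/1980  (sign -1)
B: Δ: 2! 6! 2! / 11! → 1/13860; sum: t=0:+1/144 = 1/144; 3j²(4 2 4; 1 -2 1) = Δ·Π!·Σ² = 10/231  (sign -1)
I_A²/I_B² = (7/1980)/(10/231) = 49/600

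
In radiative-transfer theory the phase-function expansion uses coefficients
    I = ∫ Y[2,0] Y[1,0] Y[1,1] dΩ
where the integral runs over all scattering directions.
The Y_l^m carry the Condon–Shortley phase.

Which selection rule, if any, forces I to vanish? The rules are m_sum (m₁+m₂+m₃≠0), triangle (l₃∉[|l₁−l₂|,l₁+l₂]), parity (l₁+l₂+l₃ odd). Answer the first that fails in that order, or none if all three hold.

m₁+m₂+m₃ = 0 + 0 + 1 = 1  ✗
triangle: |2−1|=1 ≤ l₃=1 ≤ 2+1=3
parity: l₁+l₂+l₃ = 4 is even

m_sum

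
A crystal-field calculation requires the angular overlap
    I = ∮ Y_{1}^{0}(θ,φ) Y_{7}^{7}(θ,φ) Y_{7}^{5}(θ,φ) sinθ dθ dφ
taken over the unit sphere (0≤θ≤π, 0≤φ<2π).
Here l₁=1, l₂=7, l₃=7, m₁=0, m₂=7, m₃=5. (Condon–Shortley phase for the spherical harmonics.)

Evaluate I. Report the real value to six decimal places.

0.000000

Σmᵢ = 12 ≠ 0, so the φ-integral vanishes; I = 0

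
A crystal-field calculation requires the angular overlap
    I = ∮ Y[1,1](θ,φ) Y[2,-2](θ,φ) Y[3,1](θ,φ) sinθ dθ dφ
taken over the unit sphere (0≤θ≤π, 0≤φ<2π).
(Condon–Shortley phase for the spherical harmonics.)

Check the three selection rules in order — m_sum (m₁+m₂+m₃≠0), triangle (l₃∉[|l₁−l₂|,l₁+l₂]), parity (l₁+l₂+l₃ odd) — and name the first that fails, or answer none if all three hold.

azimuthal sum: 1 − 2 + 1 = 0  ✓
1 ≤ 3 ≤ 3 (triangle on l)  ✓
L = 1 + 2 + 3 = 6 (even)  ✓

none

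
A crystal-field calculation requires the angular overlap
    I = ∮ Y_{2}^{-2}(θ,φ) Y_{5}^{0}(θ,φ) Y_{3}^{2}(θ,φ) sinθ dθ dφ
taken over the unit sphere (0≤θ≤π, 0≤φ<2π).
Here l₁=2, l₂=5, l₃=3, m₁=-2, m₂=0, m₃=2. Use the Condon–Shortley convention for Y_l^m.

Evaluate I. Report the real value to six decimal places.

Rules hold: Σm=0, L=10 even, 3≤3≤7.
N = 5·11·7 = 385
Δ = 4!·0!·6!/11! = 1/2310
Racah Σ t=2..2: t=2:+1/144 = 1/144
⇒ 3j(2 5 3; 0 0 0)² = 10/231, sgn -1
Racah Σ t=4..4: t=4:+1/2880 = 1/2880
⇒ 3j(2 5 3; -2 0 2)² = 1/462, sgn -1
4πI² = N·(3j₀)²·(3jₘ)² = 25/693
I = +1·√(0.036075/4π) = 0.05357948

0.053579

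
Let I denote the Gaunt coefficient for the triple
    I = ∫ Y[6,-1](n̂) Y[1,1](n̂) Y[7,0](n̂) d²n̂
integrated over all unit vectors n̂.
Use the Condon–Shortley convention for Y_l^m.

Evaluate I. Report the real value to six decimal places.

m-sum 0 ✓  L=14 even ✓  5≤7≤7 ✓
Π(2lᵢ+1) = 13×3×15 = 585
triangle coeff Δ(6,1,7) = 1/1365
Σ_t [0,0]: t=0:+1/518400 = 1/518400
(3j)²=7/195 [(6 1 7; 0 0 0)], sign=-1
Σ_t [0,0]: t=0:+1/1209600 = 1/1209600
(3j)²=1/65 [(6 1 7; -1 1 0)], sign=-1
⇒ 4πI² = 21/65
I = (+1)√(21/65/(4π)) = 0.16034227

0.160342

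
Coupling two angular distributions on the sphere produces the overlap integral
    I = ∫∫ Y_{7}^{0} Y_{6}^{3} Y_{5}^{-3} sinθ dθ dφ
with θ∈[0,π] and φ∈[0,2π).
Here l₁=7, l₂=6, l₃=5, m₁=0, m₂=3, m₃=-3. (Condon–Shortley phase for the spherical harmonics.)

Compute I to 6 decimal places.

Checks pass: Σm=0; 18 even; l₃=5∈[1,13].
(2·7+1)(2·6+1)(2·5+1) = 2145
Δ: 8! 6! 4! / 19! → 1/174594420
sum: t=2:+1/4147200 t=3:−1/207360 t=4:+1/82944 t=5:−1/207360 t=6:+1/4147200 = 1/345600
3j²(7 6 5; 0 0 0) = Δ·Π!·Σ² = 420/46189  (sign -1)
sum: t=5:−1/829440 t=6:+1/1036800 t=7:−1/14515200 = -1/3225600
3j²(7 6 5; 0 3 -3) = Δ·Π!·Σ² = 567/230945  (sign -1)
combine: 4πI² = 2145·420/46189·567/230945 = 714420/14919047
take √, sign +1: I = 0.06173072

0.061731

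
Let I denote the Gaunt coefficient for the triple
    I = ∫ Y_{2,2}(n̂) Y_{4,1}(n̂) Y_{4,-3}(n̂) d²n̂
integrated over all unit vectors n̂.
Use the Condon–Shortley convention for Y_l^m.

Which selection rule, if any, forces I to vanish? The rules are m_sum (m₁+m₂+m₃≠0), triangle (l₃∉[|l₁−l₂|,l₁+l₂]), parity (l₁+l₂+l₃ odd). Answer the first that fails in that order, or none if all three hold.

none

azimuthal sum: 2 + 1 − 3 = 0  ✓
2 ≤ 4 ≤ 6 (triangle on l)  ✓
L = 2 + 4 + 4 = 10 (even)  ✓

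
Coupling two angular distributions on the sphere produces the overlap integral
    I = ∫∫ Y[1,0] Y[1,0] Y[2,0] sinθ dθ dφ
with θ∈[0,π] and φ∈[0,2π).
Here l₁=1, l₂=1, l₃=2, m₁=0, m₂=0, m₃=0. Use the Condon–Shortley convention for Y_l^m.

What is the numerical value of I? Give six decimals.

Checks pass: Σm=0; 4 even; l₃=2∈[0,2].
(2·1+1)(2·1+1)(2·2+1) = 45
Δ: 0! 2! 2! / 5! → 1/30
sum: t=0:+1/1 = 1/1
3j²(1 1 2; 0 0 0) = Δ·Π!·Σ² = 2/15  (sign +1)
(m-triple is (0,0,0) — same symbol as above.)
combine: 4πI² = 45·2/15·2/15 = 4/5
take √, sign +1: I = 0.25231325

0.252313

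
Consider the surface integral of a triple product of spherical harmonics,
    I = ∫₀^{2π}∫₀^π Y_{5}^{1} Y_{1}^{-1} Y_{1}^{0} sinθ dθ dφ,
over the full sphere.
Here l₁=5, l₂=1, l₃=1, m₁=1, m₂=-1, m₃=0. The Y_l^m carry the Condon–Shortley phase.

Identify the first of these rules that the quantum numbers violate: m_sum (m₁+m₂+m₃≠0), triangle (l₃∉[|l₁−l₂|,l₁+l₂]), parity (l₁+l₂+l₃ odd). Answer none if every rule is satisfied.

Σmᵢ = 0  ✓
l₃∈[|l₁−l₂|,l₁+l₂]=[4,6], have l₃=1  ✗
Σlᵢ = 7 ⇒ odd

triangle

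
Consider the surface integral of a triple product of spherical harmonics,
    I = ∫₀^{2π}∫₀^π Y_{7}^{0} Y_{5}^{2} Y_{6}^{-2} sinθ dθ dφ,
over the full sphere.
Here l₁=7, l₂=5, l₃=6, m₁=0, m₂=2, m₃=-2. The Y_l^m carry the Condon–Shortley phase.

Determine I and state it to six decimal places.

m-sum 0 ✓  L=18 even ✓  2≤6≤12 ✓
Π(2lᵢ+1) = 15×11×13 = 2145
triangle coeff Δ(7,5,6) = 1/174594420
Σ_t [1,5]: t=1:−1/4147200 t=2:+1/207360 t=3:−1/82944 t=4:+1/207360 t=5:−1/4147200 = -1/345600
(3j)²=420/46189 [(7 5 6; 0 0 0)], sign=-1
Σ_t [3,6]: t=3:−1/497664 t=4:+1/207360 t=5:−1/691200 t=6:+1/21772800 = 41/29030400
(3j)²=11767/1385670 [(7 5 6; 0 2 -2)], sign=+1
⇒ 4πI² = 2471070/14919047
I = (-1)√(2471070/14919047/(4π)) = -0.11480665

-0.114807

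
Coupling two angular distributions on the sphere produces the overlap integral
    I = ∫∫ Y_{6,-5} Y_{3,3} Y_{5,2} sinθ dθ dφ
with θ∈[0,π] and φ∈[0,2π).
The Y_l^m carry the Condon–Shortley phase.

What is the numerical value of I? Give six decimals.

Rules hold: Σm=0, L=14 even, 3≤5≤9.
N = 13·7·11 = 1001
Δ = 4!·8!·2!/15! = 1/675675
Racah Σ t=1..3: t=1:−1/8640 t=2:+1/2304 t=3:−1/8640 = 7/34560
⇒ 3j(6 3 5; 0 0 0)² = 7/429, sgn -1
Racah Σ t=4..4: t=4:+1/241920 = 1/241920
⇒ 3j(6 3 5; -5 3 2)² = 2/91, sgn -1
4πI² = N·(3j₀)²·(3jₘ)² = 14/39
I = +1·√(0.358974/4π) = 0.16901560

0.169016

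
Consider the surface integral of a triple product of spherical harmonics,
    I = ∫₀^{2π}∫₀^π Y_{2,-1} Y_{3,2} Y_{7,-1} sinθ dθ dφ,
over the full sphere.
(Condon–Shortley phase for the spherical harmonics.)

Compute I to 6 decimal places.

|2−3|≤7≤2+3 violated ⇒ I = 0

0.000000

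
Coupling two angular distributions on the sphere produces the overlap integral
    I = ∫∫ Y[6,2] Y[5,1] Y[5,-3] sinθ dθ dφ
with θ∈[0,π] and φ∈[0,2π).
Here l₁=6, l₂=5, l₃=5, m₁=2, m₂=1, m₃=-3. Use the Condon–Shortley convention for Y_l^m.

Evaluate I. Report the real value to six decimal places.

-0.106727

m-sum 0 ✓  L=16 even ✓  1≤5≤11 ✓
Π(2lᵢ+1) = 13×11×11 = 1573
triangle coeff Δ(6,5,5) = 1/28588560
Σ_t [1,5]: t=1:−1/345600 t=2:+1/13824 t=3:−1/5184 t=4:+1/13824 t=5:−1/345600 = -7/129600
(3j)²=80/7293 [(6 5 5; 0 0 0)], sign=+1
Σ_t [2,4]: t=2:+1/55296 t=3:−1/25920 t=4:+1/138240 = -11/829440
(3j)²=11/1326 [(6 5 5; 2 1 -3)], sign=-1
⇒ 4πI² = 4840/33813
I = (-1)√(4840/33813/(4π)) = -0.10672739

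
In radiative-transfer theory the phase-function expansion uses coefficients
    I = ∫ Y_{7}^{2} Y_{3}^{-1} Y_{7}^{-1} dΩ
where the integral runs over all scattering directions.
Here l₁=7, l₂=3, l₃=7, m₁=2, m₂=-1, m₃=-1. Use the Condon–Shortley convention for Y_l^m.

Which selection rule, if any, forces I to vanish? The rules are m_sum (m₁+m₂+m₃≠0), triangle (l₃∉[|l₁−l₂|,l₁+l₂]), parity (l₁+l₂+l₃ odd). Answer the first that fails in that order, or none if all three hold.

azimuthal sum: 2 − 1 − 1 = 0  ✓
4 ≤ 7 ≤ 10 (triangle on l)  ✓
L = 7 + 3 + 7 = 17 (odd)  ✗

parity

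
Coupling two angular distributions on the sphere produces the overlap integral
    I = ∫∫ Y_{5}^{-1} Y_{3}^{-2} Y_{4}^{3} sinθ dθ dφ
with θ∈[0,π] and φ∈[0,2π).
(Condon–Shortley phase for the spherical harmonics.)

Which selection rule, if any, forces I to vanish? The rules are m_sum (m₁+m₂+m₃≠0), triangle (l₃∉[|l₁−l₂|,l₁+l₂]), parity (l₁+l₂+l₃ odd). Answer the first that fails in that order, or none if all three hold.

none

m₁+m₂+m₃ = -1 − 2 + 3 = 0  ✓
triangle: |5−3|=2 ≤ l₃=4 ≤ 5+3=8  ✓
parity: l₁+l₂+l₃ = 12 is even  ✓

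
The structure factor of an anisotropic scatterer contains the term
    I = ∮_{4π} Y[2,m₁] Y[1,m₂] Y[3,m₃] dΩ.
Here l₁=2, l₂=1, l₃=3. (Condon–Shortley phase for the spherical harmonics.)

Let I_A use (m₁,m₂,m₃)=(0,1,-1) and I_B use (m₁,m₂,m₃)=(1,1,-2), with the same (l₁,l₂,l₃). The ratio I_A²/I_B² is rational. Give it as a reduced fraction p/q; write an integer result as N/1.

Same 2,1,3: normalisation and zero-m 3j drop out of the ratio.
A: Δ: 0! 4! 2! / 7! → 1/105; sum: t=0:+1/8 = 1/8; 3j²(2 1 3; 0 1 -1) = Δ·Π!·Σ² = 2/35  (sign +1)
B: Δ: 0! 4! 2! / 7! → 1/105; sum: t=0:+1/12 = 1/12; 3j²(2 1 3; 1 1 -2) = Δ·Π!·Σ² = 2/21  (sign -1)
I_A²/I_B² = (2/35)/(2/21) = 3/5

3/5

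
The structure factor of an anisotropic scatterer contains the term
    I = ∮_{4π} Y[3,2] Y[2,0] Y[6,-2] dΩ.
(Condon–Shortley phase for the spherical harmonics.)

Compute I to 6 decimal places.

triangle: need 1≤l₃≤5, have 6; I=0

0.000000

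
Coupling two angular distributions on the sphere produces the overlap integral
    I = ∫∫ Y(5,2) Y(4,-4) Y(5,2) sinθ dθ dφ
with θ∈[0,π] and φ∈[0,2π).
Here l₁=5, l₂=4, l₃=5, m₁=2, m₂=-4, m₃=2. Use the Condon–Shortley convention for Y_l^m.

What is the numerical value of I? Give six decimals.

Rules hold: Σm=0, L=14 even, 1≤5≤9.
N = 11·9·11 = 1089
Δ = 4!·6!·4!/15! = 1/3153150
Racah Σ t=0..4: t=0:+1/69120 t=1:−1/1728 t=2:+1/576 t=3:−1/1728 t=4:+1/69120 = 7/11520
⇒ 3j(5 4 5; 0 0 0)² = 2/143, sgn -1
Racah Σ t=0..0: t=0:+1/20736 = 1/20736
⇒ 3j(5 4 5; 2 -4 2)² = 35/1287, sgn -1
4πI² = N·(3j₀)²·(3jₘ)² = 70/169
I = +1·√(0.414201/4π) = 0.18155187

0.181552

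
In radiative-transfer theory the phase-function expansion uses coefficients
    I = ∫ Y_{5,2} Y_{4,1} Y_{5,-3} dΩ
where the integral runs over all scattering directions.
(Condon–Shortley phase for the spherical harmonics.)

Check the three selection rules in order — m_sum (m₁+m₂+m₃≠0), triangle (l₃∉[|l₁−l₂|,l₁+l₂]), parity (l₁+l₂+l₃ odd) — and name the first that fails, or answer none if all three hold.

Σmᵢ = 0  ✓
l₃∈[|l₁−l₂|,l₁+l₂]=[1,9], have l₃=5  ✓
Σlᵢ = 14 ⇒ even  ✓

none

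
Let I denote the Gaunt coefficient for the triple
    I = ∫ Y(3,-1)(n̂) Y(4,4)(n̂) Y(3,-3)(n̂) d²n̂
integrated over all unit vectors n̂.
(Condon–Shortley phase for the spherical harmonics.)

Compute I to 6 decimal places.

-0.166198

Checks pass: Σm=0; 10 even; l₃=3∈[1,7].
(2·3+1)(2·4+1)(2·3+1) = 441
Δ: 4! 2! 4! / 11! → 1/34650
sum: t=1:−1/72 t=2:+1/16 t=3:−1/72 = 5/144
3j²(3 4 3; 0 0 0) = Δ·Π!·Σ² = 2/77  (sign -1)
sum: t=4:+1/1152 = 1/1152
3j²(3 4 3; -1 4 -3) = Δ·Π!·Σ² = 1/33  (sign +1)
combine: 4πI² = 441·2/77·1/33 = 42/121
take √, sign -1: I = -0.16619847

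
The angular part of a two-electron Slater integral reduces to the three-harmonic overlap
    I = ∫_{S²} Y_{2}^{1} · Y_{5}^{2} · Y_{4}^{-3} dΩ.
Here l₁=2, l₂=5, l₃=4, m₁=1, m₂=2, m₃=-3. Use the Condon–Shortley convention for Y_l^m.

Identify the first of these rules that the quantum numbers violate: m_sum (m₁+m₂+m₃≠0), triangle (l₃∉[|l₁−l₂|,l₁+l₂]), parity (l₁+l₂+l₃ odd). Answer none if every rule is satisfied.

parity

m₁+m₂+m₃ = 1 + 2 − 3 = 0  ✓
triangle: |2−5|=3 ≤ l₃=4 ≤ 2+5=7  ✓
parity: l₁+l₂+l₃ = 11 is odd  ✗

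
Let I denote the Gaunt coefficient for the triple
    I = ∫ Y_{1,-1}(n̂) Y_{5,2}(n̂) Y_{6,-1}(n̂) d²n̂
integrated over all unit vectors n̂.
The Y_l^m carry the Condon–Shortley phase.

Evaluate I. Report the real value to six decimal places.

Checks pass: Σm=0; 12 even; l₃=6∈[4,6].
(2·1+1)(2·5+1)(2·6+1) = 429
Δ: 0! 2! 10! / 13! → 1/858
sum: t=0:+1/14400 = 1/14400
3j²(1 5 6; 0 0 0) = Δ·Π!·Σ² = 6/143  (sign +1)
sum: t=0:+1/60480 = 1/60480
3j²(1 5 6; -1 2 -1) = Δ·Π!·Σ² = 5/429  (sign -1)
combine: 4πI² = 429·6/143·5/429 = 30/143
take √, sign -1: I = -0.12920749

-0.129207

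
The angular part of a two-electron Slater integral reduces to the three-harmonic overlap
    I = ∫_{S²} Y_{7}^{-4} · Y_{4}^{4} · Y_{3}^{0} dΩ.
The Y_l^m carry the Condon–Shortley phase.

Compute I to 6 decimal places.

Rules hold: Σm=0, L=14 even, 3≤3≤11.
N = 15·9·7 = 945
Δ = 8!·6!·0!/15! = 1/45045
Racah Σ t=4..4: t=4:+1/20736 = 1/20736
⇒ 3j(7 4 3; 0 0 0)² = 35/1287, sgn -1
Racah Σ t=8..8: t=8:+1/1451520 = 1/1451520
⇒ 3j(7 4 3; -4 4 0)² = 1/273, sgn -1
4πI² = N·(3j₀)²·(3jₘ)² = 175/1859
I = +1·√(0.0941366/4π) = 0.08655146

0.086551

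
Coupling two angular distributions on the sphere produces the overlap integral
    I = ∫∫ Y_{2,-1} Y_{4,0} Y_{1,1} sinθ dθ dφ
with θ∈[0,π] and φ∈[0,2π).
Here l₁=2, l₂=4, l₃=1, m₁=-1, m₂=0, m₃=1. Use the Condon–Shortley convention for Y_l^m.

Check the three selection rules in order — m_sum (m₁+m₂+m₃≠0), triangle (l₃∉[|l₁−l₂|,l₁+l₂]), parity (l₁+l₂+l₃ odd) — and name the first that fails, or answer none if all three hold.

triangle

m₁+m₂+m₃ = -1 + 0 + 1 = 0  ✓
triangle: |2−4|=2 ≤ l₃=1 ≤ 2+4=6  ✗
parity: l₁+l₂+l₃ = 7 is odd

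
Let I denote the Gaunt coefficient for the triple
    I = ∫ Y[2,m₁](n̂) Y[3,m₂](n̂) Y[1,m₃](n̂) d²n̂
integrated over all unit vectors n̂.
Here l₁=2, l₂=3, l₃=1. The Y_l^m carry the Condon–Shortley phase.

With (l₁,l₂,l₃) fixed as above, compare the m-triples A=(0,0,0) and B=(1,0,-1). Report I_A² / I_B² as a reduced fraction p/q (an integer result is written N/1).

l's match ⇒ only the (l;m) 3-j factors differ between A and B.
A: triangle coeff Δ(2,3,1) = 1/105; Σ_t [2,2]: t=2:+1/4 = 1/4; (3j)²=3/35 [(2 3 1; 0 0 0)], sign=-1
B: triangle coeff Δ(2,3,1) = 1/105; Σ_t [1,1]: t=1:−1/12 = -1/12; (3j)²=1/35 [(2 3 1; 1 0 -1)], sign=-1
I_A²/I_B² = (3/35)/(1/35) = 3/1

3/1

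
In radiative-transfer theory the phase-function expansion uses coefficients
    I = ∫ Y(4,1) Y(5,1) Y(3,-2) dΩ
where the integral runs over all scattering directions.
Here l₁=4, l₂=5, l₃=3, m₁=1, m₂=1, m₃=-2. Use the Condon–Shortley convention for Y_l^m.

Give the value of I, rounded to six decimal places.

Rules hold: Σm=0, L=12 even, 1≤3≤9.
N = 9·11·7 = 693
Δ = 6!·2!·4!/13! = 1/180180
Racah Σ t=2..4: t=2:+1/576 t=3:−1/144 t=4:+1/576 = -1/288
⇒ 3j(4 5 3; 0 0 0)² = 20/1001, sgn +1
Racah Σ t=2..3: t=2:+1/1152 t=3:−1/432 = -5/3456
⇒ 3j(4 5 3; 1 1 -2)² = 625/36036, sgn +1
4πI² = N·(3j₀)²·(3jₘ)² = 3125/13013
I = +1·√(0.240144/4π) = 0.13823925

0.138239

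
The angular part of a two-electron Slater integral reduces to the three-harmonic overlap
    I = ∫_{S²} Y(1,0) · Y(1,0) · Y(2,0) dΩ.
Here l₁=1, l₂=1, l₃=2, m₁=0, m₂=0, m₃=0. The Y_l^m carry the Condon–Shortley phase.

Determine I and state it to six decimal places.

0.252313

Checks pass: Σm=0; 4 even; l₃=2∈[0,2].
(2·1+1)(2·1+1)(2·2+1) = 45
Δ: 0! 2! 2! / 5! → 1/30
sum: t=0:+1/1 = 1/1
3j²(1 1 2; 0 0 0) = Δ·Π!·Σ² = 2/15  (sign +1)
(m-triple is (0,0,0) — same symbol as above.)
combine: 4πI² = 45·2/15·2/15 = 4/5
take √, sign +1: I = 0.25231325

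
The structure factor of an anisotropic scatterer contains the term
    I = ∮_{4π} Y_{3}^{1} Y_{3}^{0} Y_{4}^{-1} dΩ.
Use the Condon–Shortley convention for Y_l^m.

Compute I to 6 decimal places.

m-sum 0 ✓  L=10 even ✓  0≤4≤6 ✓
Π(2lᵢ+1) = 7×7×9 = 441
triangle coeff Δ(3,3,4) = 1/34650
Σ_t [0,2]: t=0:+1/72 t=1:−1/16 t=2:+1/72 = -5/144
(3j)²=2/77 [(3 3 4; 0 0 0)], sign=-1
Σ_t [0,2]: t=0:+1/48 t=1:−1/24 t=2:+1/288 = -5/288
(3j)²=5/462 [(3 3 4; 1 0 -1)], sign=+1
⇒ 4πI² = 15/121
I = (-1)√(15/121/(4π)) = -0.09932258

-0.099323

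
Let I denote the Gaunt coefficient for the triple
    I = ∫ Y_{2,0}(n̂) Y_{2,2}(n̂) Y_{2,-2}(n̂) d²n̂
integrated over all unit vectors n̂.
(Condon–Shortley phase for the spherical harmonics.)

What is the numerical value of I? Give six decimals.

-0.180224

m-sum 0 ✓  L=6 even ✓  0≤2≤4 ✓
Π(2lᵢ+1) = 5×5×5 = 125
triangle coeff Δ(2,2,2) = 1/630
Σ_t [0,2]: t=0:+1/8 t=1:−1/1 t=2:+1/8 = -3/4
(3j)²=2/35 [(2 2 2; 0 0 0)], sign=-1
Σ_t [2,2]: t=2:+1/8 = 1/8
(3j)²=2/35 [(2 2 2; 0 2 -2)], sign=+1
⇒ 4πI² = 20/49
I = (-1)√(20/49/(4π)) = -0.18022375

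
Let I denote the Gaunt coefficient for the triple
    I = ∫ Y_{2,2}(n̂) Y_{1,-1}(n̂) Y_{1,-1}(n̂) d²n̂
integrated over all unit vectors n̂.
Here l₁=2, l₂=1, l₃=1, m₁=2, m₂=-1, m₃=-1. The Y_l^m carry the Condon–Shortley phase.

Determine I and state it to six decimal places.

m-sum 0 ✓  L=4 even ✓  1≤1≤3 ✓
Π(2lᵢ+1) = 5×3×3 = 45
triangle coeff Δ(2,1,1) = 1/30
Σ_t [1,1]: t=1:−1/1 = -1/1
(3j)²=2/15 [(2 1 1; 0 0 0)], sign=+1
Σ_t [0,0]: t=0:+1/4 = 1/4
(3j)²=1/5 [(2 1 1; 2 -1 -1)], sign=+1
⇒ 4πI² = 6/5
I = (+1)√(6/5/(4π)) = 0.30901936

0.309019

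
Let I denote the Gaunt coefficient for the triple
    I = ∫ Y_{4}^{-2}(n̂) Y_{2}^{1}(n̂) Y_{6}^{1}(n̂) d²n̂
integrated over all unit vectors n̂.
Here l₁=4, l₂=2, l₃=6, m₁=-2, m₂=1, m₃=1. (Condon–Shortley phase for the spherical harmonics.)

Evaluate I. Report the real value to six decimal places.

-0.133065

Checks pass: Σm=0; 12 even; l₃=6∈[2,6].
(2·4+1)(2·2+1)(2·6+1) = 585
Δ: 0! 8! 4! / 13! → 1/6435
sum: t=0:+1/2304 = 1/2304
3j²(4 2 6; 0 0 0) = Δ·Π!·Σ² = 5/143  (sign +1)
sum: t=0:+1/8640 = 1/8640
3j²(4 2 6; -2 1 1) = Δ·Π!·Σ² = 14/1287  (sign -1)
combine: 4πI² = 585·5/143·14/1287 = 350/1573
take √, sign -1: I = -0.13306527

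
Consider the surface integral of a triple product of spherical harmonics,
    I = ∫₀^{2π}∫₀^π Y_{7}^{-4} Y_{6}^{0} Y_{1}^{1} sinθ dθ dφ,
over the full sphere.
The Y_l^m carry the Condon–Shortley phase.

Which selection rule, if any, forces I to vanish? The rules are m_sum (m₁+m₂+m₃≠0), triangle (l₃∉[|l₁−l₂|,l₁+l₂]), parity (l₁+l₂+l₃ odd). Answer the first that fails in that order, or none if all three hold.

m_sum

Σmᵢ = -3  ✗
l₃∈[|l₁−l₂|,l₁+l₂]=[1,13], have l₃=1
Σlᵢ = 14 ⇒ even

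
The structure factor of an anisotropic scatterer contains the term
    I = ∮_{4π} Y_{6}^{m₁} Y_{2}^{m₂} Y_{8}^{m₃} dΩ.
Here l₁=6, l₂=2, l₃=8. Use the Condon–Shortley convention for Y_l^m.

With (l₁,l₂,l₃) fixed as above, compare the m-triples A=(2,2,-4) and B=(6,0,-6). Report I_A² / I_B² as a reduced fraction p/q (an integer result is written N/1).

495/91

l's match ⇒ only the (l;m) 3-j factors differ between A and B.
A: triangle coeff Δ(6,2,8) = 1/30940; Σ_t [0,0]: t=0:+1/23224320 = 1/23224320; (3j)²=99/6188 [(6 2 8; 2 2 -4)], sign=+1
B: triangle coeff Δ(6,2,8) = 1/30940; Σ_t [0,0]: t=0:+1/1916006400 = 1/1916006400; (3j)²=1/340 [(6 2 8; 6 0 -6)], sign=+1
I_A²/I_B² = (99/6188)/(1/340) = 495/91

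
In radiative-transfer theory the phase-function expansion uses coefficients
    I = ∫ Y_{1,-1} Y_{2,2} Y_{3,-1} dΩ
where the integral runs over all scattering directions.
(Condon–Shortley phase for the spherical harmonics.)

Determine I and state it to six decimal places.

Checks pass: Σm=0; 6 even; l₃=3∈[1,3].
(2·1+1)(2·2+1)(2·3+1) = 105
Δ: 0! 2! 4! / 7! → 1/105
sum: t=0:+1/4 = 1/4
3j²(1 2 3; 0 0 0) = Δ·Π!·Σ² = 3/35  (sign -1)
sum: t=0:+1/48 = 1/48
3j²(1 2 3; -1 2 -1) = Δ·Π!·Σ² = 1/105  (sign +1)
combine: 4πI² = 105·3/35·1/105 = 3/35
take √, sign -1: I = -0.08258890

-0.082589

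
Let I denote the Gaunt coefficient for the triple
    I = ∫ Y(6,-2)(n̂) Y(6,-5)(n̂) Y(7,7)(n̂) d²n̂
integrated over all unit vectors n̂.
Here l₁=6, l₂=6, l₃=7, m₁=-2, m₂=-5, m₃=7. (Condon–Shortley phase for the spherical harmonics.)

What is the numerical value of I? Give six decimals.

0.000000

L=19 odd ⇒ parity kills the (l;000) factor ⇒ I = 0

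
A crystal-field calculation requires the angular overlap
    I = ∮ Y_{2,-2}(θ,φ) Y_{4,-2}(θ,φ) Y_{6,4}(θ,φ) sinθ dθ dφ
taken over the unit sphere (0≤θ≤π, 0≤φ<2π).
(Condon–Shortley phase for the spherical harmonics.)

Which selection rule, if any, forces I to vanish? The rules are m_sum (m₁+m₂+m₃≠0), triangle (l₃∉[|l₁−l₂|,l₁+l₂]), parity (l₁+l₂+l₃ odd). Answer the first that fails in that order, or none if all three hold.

none

Σmᵢ = 0  ✓
l₃∈[|l₁−l₂|,l₁+l₂]=[2,6], have l₃=6  ✓
Σlᵢ = 12 ⇒ even  ✓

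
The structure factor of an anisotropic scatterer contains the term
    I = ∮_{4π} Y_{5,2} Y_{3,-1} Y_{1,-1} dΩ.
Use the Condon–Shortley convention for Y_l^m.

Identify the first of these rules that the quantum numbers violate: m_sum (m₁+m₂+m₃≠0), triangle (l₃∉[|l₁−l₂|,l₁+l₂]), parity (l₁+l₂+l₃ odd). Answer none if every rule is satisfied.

triangle

m₁+m₂+m₃ = 2 − 1 − 1 = 0  ✓
triangle: |5−3|=2 ≤ l₃=1 ≤ 5+3=8  ✗
parity: l₁+l₂+l₃ = 9 is odd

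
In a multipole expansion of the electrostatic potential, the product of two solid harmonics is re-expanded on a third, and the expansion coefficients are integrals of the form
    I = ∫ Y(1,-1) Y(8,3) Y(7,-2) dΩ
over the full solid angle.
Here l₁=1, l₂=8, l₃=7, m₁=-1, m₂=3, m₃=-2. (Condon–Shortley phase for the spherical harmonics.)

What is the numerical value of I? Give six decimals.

Checks pass: Σm=0; 16 even; l₃=7∈[7,9].
(2·1+1)(2·8+1)(2·7+1) = 765
Δ: 2! 0! 14! / 17! → 1/2040
sum: t=1:−1/25401600 = -1/25401600
3j²(1 8 7; 0 0 0) = Δ·Π!·Σ² = 8/255  (sign +1)
sum: t=2:+1/87091200 = 1/87091200
3j²(1 8 7; -1 3 -2) = Δ·Π!·Σ² = 11/408  (sign -1)
combine: 4πI² = 765·8/255·11/408 = 11/17
take √, sign -1: I = -0.22691696

-0.226917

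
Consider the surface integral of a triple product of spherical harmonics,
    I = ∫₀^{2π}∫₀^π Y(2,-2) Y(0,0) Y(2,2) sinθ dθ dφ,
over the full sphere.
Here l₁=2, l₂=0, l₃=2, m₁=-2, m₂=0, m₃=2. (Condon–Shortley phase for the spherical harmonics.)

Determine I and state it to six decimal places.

m-sum 0 ✓  L=4 even ✓  2≤2≤2 ✓
Π(2lᵢ+1) = 5×1×5 = 25
triangle coeff Δ(2,0,2) = 1/5
Σ_t [0,0]: t=0:+1/4 = 1/4
(3j)²=1/5 [(2 0 2; 0 0 0)], sign=+1
Σ_t [0,0]: t=0:+1/24 = 1/24
(3j)²=1/5 [(2 0 2; -2 0 2)], sign=+1
⇒ 4πI² = 1/1
I = (+1)√(1/1/(4π)) = 0.28209479

0.282095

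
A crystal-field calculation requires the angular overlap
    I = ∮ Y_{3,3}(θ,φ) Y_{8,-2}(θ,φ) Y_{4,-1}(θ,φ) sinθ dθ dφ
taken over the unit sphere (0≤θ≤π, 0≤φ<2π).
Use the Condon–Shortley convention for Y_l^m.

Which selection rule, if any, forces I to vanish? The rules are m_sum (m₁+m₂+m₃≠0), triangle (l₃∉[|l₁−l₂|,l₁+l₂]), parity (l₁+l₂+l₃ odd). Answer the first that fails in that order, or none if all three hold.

triangle

azimuthal sum: 3 − 2 − 1 = 0  ✓
5 ≤ 4 ≤ 11 (triangle on l)  ✗
L = 3 + 8 + 4 = 15 (odd)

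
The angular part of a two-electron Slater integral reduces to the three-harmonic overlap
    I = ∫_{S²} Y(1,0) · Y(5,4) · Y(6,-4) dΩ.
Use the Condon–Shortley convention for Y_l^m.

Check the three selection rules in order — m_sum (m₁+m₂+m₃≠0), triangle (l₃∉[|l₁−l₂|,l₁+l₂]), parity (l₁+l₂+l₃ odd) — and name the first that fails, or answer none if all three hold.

none

Σmᵢ = 0  ✓
l₃∈[|l₁−l₂|,l₁+l₂]=[4,6], have l₃=6  ✓
Σlᵢ = 12 ⇒ even  ✓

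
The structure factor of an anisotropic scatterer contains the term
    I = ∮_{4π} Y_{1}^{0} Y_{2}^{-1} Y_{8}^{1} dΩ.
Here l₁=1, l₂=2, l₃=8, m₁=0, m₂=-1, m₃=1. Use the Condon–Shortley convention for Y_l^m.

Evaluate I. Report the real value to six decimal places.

0.000000

triangle: need 1≤l₃≤3, have 8; I=0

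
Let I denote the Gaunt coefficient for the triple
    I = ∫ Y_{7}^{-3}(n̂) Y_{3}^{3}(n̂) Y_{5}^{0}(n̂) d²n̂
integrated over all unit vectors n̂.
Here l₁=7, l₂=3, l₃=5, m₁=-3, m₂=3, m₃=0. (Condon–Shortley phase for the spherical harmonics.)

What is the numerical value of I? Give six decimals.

0.000000

L=15 odd ⇒ parity kills the (l;000) factor ⇒ I = 0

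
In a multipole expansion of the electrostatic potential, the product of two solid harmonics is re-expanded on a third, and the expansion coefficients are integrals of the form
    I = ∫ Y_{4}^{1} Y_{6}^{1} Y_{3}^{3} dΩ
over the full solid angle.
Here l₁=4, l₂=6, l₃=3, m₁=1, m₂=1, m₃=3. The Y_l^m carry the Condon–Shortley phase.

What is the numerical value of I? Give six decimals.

Σmᵢ = 5 ≠ 0, so the φ-integral vanishes; I = 0

0.000000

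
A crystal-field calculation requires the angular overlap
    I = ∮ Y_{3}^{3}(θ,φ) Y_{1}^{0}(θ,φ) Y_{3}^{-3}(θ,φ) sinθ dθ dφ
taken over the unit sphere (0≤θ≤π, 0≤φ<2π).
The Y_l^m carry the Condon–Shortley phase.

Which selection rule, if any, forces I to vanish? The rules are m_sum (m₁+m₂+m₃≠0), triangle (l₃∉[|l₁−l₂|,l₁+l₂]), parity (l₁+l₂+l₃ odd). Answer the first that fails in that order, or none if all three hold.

Σmᵢ = 0  ✓
l₃∈[|l₁−l₂|,l₁+l₂]=[2,4], have l₃=3  ✓
Σlᵢ = 7 ⇒ odd  ✗

parity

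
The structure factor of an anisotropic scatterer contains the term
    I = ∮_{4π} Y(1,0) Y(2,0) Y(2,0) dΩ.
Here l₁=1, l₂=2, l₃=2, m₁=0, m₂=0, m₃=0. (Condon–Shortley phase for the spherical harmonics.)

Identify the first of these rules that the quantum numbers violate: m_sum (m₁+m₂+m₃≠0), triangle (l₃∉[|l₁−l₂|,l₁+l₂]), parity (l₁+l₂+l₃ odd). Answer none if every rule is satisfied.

parity

Σmᵢ = 0  ✓
l₃∈[|l₁−l₂|,l₁+l₂]=[1,3], have l₃=2  ✓
Σlᵢ = 5 ⇒ odd  ✗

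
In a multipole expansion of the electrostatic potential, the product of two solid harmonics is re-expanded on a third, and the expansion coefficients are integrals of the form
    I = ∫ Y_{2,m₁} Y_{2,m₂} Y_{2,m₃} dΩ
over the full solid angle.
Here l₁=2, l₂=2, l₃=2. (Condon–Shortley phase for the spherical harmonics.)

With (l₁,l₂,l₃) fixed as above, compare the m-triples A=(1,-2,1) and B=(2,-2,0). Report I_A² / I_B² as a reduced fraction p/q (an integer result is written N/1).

Same 2,2,2: normalisation and zero-m 3j drop out of the ratio.
A: Δ: 2! 2! 2! / 7! → 1/630; sum: t=0:+1/4 = 1/4; 3j²(2 2 2; 1 -2 1) = Δ·Π!·Σ² = 3/35  (sign -1)
B: Δ: 2! 2! 2! / 7! → 1/630; sum: t=0:+1/8 = 1/8; 3j²(2 2 2; 2 -2 0) = Δ·Π!·Σ² = 2/35  (sign +1)
I_A²/I_B² = (3/35)/(2/35) = 3/2

3/2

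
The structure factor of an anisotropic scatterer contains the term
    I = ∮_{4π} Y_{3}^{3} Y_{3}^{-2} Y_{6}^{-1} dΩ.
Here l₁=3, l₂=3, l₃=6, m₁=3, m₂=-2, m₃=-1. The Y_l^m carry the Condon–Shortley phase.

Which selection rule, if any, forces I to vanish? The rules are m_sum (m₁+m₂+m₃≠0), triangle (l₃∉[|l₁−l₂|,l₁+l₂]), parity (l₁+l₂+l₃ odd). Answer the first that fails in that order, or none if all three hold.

Σmᵢ = 0  ✓
l₃∈[|l₁−l₂|,l₁+l₂]=[0,6], have l₃=6  ✓
Σlᵢ = 12 ⇒ even  ✓

none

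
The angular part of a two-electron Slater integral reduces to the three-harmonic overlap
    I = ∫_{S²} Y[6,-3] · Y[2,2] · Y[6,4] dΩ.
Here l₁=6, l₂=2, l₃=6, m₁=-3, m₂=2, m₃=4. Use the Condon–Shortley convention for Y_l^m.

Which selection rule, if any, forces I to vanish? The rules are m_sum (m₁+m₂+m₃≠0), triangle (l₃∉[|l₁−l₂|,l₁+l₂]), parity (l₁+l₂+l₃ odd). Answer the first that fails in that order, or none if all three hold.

m₁+m₂+m₃ = -3 + 2 + 4 = 3  ✗
triangle: |6−2|=4 ≤ l₃=6 ≤ 6+2=8
parity: l₁+l₂+l₃ = 14 is even

m_sum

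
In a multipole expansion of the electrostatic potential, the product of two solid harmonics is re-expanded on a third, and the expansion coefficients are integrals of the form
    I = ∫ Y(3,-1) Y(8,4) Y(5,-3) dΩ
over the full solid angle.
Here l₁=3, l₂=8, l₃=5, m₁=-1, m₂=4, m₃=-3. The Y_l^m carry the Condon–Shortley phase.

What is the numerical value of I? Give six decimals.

0.228801

m-sum 0 ✓  L=16 even ✓  5≤5≤11 ✓
Π(2lᵢ+1) = 7×17×11 = 1309
triangle coeff Δ(3,8,5) = 1/136136
Σ_t [3,3]: t=3:−1/518400 = -1/518400
(3j)²=56/2431 [(3 8 5; 0 0 0)], sign=+1
Σ_t [4,4]: t=4:+1/3870720 = 1/3870720
(3j)²=135/6188 [(3 8 5; -1 4 -3)], sign=+1
⇒ 4πI² = 1890/2873
I = (+1)√(1890/2873/(4π)) = 0.22880113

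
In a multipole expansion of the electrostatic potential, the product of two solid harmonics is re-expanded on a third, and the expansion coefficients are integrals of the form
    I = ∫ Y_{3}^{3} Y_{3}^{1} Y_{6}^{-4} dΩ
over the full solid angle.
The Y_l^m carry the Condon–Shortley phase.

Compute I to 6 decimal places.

Checks pass: Σm=0; 12 even; l₃=6∈[0,6].
(2·3+1)(2·3+1)(2·6+1) = 637
Δ: 0! 6! 6! / 13! → 1/12012
sum: t=0:+1/1296 = 1/1296
3j²(3 3 6; 0 0 0) = Δ·Π!·Σ² = 100/3003  (sign +1)
sum: t=0:+1/34560 = 1/34560
3j²(3 3 6; 3 1 -4) = Δ·Π!·Σ² = 5/286  (sign +1)
combine: 4πI² = 637·100/3003·5/286 = 1750/4719
take √, sign +1: I = 0.17178653

0.171787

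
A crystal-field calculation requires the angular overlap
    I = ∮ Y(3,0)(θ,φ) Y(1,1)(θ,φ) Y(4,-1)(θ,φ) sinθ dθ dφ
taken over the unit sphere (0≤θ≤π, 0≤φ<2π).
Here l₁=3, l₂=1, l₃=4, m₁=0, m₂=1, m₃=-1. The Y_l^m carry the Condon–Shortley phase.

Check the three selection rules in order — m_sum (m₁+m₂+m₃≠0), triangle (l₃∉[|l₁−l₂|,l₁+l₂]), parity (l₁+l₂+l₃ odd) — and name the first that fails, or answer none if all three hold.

m₁+m₂+m₃ = 0 + 1 − 1 = 0  ✓
triangle: |3−1|=2 ≤ l₃=4 ≤ 3+1=4  ✓
parity: l₁+l₂+l₃ = 8 is even  ✓

none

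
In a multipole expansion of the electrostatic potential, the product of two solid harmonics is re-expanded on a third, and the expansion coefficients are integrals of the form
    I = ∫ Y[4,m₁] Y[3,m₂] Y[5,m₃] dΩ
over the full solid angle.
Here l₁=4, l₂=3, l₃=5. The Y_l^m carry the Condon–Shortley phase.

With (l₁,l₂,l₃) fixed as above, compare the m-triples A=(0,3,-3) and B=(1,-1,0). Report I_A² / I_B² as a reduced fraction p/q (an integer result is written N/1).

420/1

l's match ⇒ only the (l;m) 3-j factors differ between A and B.
A: triangle coeff Δ(4,3,5) = 1/180180; Σ_t [2,2]: t=2:+1/2304 = 1/2304; (3j)²=5/143 [(4 3 5; 0 3 -3)], sign=+1
B: triangle coeff Δ(4,3,5) = 1/180180; Σ_t [0,2]: t=0:+1/288 t=1:−1/288 t=2:+1/5760 = 1/5760; (3j)²=1/12012 [(4 3 5; 1 -1 0)], sign=-1
I_A²/I_B² = (5/143)/(1/12012) = 420/1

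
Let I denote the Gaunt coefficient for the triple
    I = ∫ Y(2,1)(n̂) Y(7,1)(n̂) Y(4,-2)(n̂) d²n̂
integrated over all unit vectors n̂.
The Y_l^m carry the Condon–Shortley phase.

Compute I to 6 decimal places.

|2−7|≤4≤2+7 violated ⇒ I = 0

0.000000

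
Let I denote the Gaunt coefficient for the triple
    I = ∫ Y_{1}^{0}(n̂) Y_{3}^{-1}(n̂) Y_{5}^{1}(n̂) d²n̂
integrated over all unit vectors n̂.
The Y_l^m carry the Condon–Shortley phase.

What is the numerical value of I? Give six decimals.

0.000000

triangle: need 2≤l₃≤4, have 5; I=0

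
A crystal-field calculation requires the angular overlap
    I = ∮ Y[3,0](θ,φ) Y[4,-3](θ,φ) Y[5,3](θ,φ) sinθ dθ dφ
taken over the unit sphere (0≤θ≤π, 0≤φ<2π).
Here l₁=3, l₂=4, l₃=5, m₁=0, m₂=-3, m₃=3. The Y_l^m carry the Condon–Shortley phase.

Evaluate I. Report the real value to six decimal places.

0.103862

Checks pass: Σm=0; 12 even; l₃=5∈[1,7].
(2·3+1)(2·4+1)(2·5+1) = 693
Δ: 2! 4! 6! / 13! → 1/180180
sum: t=0:+1/576 t=1:−1/144 t=2:+1/576 = -1/288
3j²(3 4 5; 0 0 0) = Δ·Π!·Σ² = 20/1001  (sign +1)
sum: t=0:+1/1440 t=1:−1/2880 = 1/2880
3j²(3 4 5; 0 -3 3) = Δ·Π!·Σ² = 7/715  (sign +1)
combine: 4πI² = 693·20/1001·7/715 = 252/1859
take √, sign +1: I = 0.10386175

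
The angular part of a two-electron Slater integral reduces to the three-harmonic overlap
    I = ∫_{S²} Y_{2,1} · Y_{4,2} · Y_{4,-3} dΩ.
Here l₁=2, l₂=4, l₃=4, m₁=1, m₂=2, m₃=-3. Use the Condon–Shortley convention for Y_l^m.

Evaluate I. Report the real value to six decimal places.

-0.187702

m-sum 0 ✓  L=10 even ✓  2≤4≤6 ✓
Π(2lᵢ+1) = 5×9×9 = 405
triangle coeff Δ(2,4,4) = 1/13860
Σ_t [0,2]: t=0:+1/192 t=1:−1/36 t=2:+1/192 = -5/288
(3j)²=20/693 [(2 4 4; 0 0 0)], sign=-1
Σ_t [0,1]: t=0:+1/1440 t=1:−1/240 = -1/288
(3j)²=5/132 [(2 4 4; 1 2 -3)], sign=+1
⇒ 4πI² = 375/847
I = (-1)√(375/847/(4π)) = -0.18770204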